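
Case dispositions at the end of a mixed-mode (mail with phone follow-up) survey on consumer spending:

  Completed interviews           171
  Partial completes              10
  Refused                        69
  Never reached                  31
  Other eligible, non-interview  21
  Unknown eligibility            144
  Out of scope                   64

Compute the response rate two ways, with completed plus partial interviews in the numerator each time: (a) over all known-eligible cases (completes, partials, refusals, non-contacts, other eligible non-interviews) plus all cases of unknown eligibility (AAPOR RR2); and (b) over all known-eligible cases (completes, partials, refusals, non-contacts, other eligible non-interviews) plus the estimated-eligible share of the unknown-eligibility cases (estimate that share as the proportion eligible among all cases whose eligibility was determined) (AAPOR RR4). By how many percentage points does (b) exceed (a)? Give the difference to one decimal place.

Numerator: 171 + 10 = 181
Base: 171 + 10 + 69 + 31 + 21 + 144 = 446
RR2 = 181 / 446 = 0.4058
Known eligible: 171 + 10 + 69 + 31 + 21 = 302
e = 302 / (302 + 64) = 302 / 366 = 0.8251
Estimated eligible among unknowns: 0.8251 × 144 = 118.81
Base: 302 + 118.81 = 420.81
RR4 = 181 / 420.81 = 0.4301
Difference = 43.01 − 40.58 = 2.43 percentage points

2.4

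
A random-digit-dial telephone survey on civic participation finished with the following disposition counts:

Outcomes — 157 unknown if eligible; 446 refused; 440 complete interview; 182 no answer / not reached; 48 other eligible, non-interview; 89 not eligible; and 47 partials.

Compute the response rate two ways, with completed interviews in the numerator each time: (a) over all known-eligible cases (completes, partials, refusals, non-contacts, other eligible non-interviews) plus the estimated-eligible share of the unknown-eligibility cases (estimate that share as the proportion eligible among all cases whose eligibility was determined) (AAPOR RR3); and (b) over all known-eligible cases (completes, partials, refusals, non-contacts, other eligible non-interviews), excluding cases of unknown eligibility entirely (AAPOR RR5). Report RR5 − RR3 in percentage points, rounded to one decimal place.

Numerator = 440
Known eligible = 440 + 47 + 446 + 182 + 48 = 1163
e = 1163 / (1163 + 89) = 1163 / 1252 = 0.9289
Estimated eligible among unknowns = 0.9289 × 157 = 145.84
Denominator = 1163 + 145.84 = 1308.84
RR3 = 440 / 1308.84 = 0.3362
Denominator = 440 + 47 + 446 + 182 + 48 = 1163
RR5 = 440 / 1163 = 0.3783
Difference = 37.83 − 33.62 = 4.21 percentage points

4.2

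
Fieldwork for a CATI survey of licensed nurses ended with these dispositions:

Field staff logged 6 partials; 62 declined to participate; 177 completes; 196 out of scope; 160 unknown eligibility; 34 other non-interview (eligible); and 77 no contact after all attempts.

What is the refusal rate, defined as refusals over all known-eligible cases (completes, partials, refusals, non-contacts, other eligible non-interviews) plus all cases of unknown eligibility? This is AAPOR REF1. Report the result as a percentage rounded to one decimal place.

Numerator → 62
Base → 177 + 6 + 62 + 77 + 34 + 160 = 516
REF1 = 62 / 516 = 0.1202

12.0%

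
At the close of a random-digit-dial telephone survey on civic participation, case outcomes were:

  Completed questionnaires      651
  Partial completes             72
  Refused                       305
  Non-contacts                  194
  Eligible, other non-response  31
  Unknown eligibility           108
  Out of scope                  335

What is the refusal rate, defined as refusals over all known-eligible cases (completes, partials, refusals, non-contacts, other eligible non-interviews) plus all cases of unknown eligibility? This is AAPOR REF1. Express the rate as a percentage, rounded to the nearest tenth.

22.4%

Numerator = 305
Denom = 651 + 72 + 305 + 194 + 31 + 108 = 1361
REF1 = 305 / 1361 = 0.2241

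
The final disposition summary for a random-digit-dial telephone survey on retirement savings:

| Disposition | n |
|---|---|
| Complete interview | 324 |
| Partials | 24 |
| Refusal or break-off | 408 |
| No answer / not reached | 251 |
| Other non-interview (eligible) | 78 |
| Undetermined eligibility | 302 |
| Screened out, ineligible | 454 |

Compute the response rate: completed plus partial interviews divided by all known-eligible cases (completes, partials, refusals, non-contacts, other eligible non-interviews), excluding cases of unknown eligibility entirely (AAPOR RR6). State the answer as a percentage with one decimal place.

Numerator → 324 + 24 = 348
Denom → 324 + 24 + 408 + 251 + 78 = 1085
RR6 = 348 / 1085 = 0.3207

32.1%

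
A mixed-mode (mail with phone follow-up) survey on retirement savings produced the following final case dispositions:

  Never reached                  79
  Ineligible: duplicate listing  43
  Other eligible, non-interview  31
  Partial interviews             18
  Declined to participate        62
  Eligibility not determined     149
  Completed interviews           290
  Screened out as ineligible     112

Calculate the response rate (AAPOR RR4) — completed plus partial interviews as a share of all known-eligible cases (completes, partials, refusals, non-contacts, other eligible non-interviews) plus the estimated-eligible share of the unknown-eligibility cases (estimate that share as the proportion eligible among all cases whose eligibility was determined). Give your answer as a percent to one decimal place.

Not eligible = 112 + 43 = 155
Numerator → 290 + 18 = 308
Determined eligible → 290 + 18 + 62 + 79 + 31 = 480
e = 480 / (480 + 155) = 480 / 635 = 0.7559
e × U → 0.7559 × 149 = 112.63
Denom → 480 + 112.63 = 592.63
RR4 = 308 / 592.63 = 0.5197

52.0%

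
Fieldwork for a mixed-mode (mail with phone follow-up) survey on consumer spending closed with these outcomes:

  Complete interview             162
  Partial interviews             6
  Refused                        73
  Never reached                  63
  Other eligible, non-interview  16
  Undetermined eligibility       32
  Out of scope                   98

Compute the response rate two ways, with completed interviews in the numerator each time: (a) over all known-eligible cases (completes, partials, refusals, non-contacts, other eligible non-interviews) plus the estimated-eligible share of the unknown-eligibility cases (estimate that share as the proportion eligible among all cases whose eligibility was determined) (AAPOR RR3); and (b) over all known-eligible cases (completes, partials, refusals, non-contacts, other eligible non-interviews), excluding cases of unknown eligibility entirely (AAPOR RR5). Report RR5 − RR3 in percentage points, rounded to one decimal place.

Num → 162
Known eligible → 162 + 6 + 73 + 63 + 16 = 320
e = 320 / (320 + 98) = 320 / 418 = 0.7656
e × U → 0.7656 × 32 = 24.50
Denom → 320 + 24.50 = 344.50
RR3 = 162 / 344.50 = 0.4702
Denom → 162 + 6 + 73 + 63 + 16 = 320
RR5 = 162 / 320 = 0.5062
Difference = 50.62 − 47.02 = 3.60 percentage points

3.6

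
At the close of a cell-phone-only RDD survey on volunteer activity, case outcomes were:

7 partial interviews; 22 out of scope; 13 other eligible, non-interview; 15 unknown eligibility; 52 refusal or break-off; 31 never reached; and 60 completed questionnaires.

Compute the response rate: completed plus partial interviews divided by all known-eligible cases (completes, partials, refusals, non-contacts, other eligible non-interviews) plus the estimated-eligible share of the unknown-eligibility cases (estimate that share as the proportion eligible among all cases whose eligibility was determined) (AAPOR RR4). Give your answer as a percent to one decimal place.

38.0%

Top: 60 + 7 = 67
Determined eligible: 60 + 7 + 52 + 31 + 13 = 163
e = 163 / (163 + 22) = 163 / 185 = 0.8811
e × U: 0.8811 × 15 = 13.22
Denom: 163 + 13.22 = 176.22
RR4 = 67 / 176.22 = 0.3802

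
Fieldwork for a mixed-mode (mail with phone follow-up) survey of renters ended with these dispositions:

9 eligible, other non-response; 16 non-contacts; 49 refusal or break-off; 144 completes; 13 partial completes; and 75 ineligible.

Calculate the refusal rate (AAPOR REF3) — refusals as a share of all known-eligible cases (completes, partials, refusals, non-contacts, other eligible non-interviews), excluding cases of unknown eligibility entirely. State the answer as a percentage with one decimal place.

Numerator: 49
Denom: 144 + 13 + 49 + 16 + 9 = 231
REF3 = 49 / 231 = 0.2121

21.2%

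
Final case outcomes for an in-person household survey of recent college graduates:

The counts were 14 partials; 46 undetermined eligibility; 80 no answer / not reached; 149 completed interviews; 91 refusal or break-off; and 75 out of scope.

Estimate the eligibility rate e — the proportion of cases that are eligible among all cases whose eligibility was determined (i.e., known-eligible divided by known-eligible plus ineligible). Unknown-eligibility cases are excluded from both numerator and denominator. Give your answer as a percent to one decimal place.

81.7%

Known eligible → 149 + 14 + 91 + 80 = 334
e = 334 / (334 + 75) = 334 / 409 = 0.8166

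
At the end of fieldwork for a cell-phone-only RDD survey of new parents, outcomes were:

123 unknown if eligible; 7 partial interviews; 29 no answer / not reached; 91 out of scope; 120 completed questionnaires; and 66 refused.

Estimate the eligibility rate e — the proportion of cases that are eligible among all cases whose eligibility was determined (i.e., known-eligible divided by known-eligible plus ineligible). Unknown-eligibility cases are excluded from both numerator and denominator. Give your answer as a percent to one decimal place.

70.9%

Determined eligible → 120 + 7 + 66 + 29 = 222
e = 222 / (222 + 91) = 222 / 313 = 0.7093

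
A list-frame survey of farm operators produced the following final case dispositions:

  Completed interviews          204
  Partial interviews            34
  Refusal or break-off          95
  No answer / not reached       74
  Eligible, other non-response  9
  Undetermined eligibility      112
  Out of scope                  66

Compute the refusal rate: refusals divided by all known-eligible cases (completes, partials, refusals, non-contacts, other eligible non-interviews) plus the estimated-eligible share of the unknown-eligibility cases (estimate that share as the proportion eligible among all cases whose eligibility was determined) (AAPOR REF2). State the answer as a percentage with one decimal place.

Num: 95
Known eligible: 204 + 34 + 95 + 74 + 9 = 416
e = 416 / (416 + 66) = 416 / 482 = 0.8631
Estimated eligible among unknowns: 0.8631 × 112 = 96.67
Denom: 416 + 96.67 = 512.67
REF2 = 95 / 512.67 = 0.1853

18.5%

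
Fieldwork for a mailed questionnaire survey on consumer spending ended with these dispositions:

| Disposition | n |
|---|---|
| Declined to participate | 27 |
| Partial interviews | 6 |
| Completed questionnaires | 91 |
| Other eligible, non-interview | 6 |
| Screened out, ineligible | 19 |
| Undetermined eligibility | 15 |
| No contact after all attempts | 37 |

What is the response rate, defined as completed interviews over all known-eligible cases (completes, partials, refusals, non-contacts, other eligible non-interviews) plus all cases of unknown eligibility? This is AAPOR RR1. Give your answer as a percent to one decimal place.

Num: 91
Denom: 91 + 6 + 27 + 37 + 6 + 15 = 182
RR1 = 91 / 182 = 0.5000

50.0%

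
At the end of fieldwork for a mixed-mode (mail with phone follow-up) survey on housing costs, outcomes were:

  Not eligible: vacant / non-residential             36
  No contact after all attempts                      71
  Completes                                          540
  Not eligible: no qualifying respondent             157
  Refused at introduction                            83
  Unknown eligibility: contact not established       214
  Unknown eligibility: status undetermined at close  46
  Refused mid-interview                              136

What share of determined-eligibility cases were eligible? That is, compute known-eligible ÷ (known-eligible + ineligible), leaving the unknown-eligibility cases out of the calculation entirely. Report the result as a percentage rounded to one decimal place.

81.1%

Refusal or break-off = 83 + 136 = 219
Undetermined eligibility = 214 + 46 = 260
Screened out, ineligible = 157 + 36 = 193
Known eligible → 540 + 219 + 71 = 830
e = 830 / (830 + 193) = 830 / 1023 = 0.8113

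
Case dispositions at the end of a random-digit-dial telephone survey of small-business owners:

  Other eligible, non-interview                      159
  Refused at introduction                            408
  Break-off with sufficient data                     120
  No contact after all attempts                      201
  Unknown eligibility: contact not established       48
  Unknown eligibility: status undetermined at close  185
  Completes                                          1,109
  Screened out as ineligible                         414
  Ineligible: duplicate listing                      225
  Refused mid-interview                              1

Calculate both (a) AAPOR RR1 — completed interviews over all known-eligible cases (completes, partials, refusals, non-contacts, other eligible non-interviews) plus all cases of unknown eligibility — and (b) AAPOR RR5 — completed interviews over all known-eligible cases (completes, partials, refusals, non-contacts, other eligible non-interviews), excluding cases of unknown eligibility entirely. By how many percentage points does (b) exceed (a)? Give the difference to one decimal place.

Refusals = 408 + 1 = 409
Undetermined eligibility = 48 + 185 = 233
Screened out, ineligible = 414 + 225 = 639
Num: 1109
Denominator: 1109 + 120 + 409 + 201 + 159 + 233 = 2231
RR1 = 1109 / 2231 = 0.4971
Denominator: 1109 + 120 + 409 + 201 + 159 = 1998
RR5 = 1109 / 1998 = 0.5551
Difference = 55.51 − 49.71 = 5.80 percentage points

5.8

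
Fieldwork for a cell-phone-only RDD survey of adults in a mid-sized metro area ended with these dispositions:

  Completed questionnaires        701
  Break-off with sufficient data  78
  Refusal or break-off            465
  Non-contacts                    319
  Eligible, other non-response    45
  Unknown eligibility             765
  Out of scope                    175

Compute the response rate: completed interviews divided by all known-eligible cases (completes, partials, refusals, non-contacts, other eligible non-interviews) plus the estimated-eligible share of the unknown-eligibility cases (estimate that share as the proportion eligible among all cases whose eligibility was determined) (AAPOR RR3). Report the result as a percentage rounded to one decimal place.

Num: 701
Eligible (known): 701 + 78 + 465 + 319 + 45 = 1608
e = 1608 / (1608 + 175) = 1608 / 1783 = 0.9019
Eligible share of unknowns: 0.9019 × 765 = 689.95
Base: 1608 + 689.95 = 2297.95
RR3 = 701 / 2297.95 = 0.3051

30.5%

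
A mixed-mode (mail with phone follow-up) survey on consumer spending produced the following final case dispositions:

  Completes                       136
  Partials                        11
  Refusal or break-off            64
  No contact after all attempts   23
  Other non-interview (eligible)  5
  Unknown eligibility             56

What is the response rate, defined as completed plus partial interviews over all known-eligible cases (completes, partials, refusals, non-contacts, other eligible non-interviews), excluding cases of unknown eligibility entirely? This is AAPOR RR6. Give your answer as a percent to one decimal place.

61.5%

Num: 136 + 11 = 147
Base: 136 + 11 + 64 + 23 + 5 = 239
RR6 = 147 / 239 = 0.6151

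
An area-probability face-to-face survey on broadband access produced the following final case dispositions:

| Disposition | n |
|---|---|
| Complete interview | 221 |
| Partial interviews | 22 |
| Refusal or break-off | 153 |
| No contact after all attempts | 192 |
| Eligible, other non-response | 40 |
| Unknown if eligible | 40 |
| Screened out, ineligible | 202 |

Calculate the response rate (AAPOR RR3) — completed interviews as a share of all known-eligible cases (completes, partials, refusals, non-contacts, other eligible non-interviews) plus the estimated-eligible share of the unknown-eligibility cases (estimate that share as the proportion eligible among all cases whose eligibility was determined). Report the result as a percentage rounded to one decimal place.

33.6%

Numerator: 221
Determined eligible: 221 + 22 + 153 + 192 + 40 = 628
e = 628 / (628 + 202) = 628 / 830 = 0.7566
Estimated eligible among unknowns: 0.7566 × 40 = 30.26
Base: 628 + 30.26 = 658.26
RR3 = 221 / 658.26 = 0.3357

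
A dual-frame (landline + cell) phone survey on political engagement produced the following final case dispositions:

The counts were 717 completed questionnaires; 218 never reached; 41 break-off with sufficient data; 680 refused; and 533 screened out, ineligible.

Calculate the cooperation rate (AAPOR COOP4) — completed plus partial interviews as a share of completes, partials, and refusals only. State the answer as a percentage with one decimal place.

Num: 717 + 41 = 758
Denom: 717 + 41 + 680 = 1438
COOP4 = 758 / 1438 = 0.5271

52.7%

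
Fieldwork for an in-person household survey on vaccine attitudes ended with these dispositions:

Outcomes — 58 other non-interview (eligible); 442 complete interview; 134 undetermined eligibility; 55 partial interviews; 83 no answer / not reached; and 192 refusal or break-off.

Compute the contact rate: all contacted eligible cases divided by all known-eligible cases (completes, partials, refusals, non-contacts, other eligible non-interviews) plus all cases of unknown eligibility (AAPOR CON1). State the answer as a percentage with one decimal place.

Num = 442 + 55 + 192 + 58 = 747
Base = 442 + 55 + 192 + 83 + 58 + 134 = 964
CON1 = 747 / 964 = 0.7749

77.5%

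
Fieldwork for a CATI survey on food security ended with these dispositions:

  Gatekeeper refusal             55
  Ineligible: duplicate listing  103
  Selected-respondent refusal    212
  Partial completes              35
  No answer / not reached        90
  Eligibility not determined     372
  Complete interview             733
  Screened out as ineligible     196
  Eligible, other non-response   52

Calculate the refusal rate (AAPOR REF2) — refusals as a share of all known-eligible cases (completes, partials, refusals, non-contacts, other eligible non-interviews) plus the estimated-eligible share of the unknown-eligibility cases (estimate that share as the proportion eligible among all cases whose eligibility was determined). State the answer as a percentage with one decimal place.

18.1%

Refused = 55 + 212 = 267
Ineligible = 196 + 103 = 299
Num → 267
Eligible (known) → 733 + 35 + 267 + 90 + 52 = 1177
e = 1177 / (1177 + 299) = 1177 / 1476 = 0.7974
Eligible share of unknowns → 0.7974 × 372 = 296.63
Denom → 1177 + 296.63 = 1473.63
REF2 = 267 / 1473.63 = 0.1812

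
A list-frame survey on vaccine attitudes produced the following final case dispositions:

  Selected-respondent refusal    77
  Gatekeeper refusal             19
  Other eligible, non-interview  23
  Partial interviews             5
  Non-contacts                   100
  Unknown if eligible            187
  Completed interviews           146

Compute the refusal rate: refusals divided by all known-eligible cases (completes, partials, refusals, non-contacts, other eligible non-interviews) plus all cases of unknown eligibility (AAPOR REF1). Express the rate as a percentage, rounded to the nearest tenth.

17.2%

Declined to participate = 19 + 77 = 96
Numerator → 96
Denom → 146 + 5 + 96 + 100 + 23 + 187 = 557
REF1 = 96 / 557 = 0.1724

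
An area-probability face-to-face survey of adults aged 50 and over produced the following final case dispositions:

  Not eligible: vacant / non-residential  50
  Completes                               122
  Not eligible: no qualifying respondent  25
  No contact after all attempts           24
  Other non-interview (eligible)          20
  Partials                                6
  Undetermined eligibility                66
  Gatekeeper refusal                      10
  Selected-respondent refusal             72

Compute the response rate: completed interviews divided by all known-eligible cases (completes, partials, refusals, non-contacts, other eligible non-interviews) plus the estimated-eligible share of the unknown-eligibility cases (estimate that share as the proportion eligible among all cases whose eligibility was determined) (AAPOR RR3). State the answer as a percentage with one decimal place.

Refusals = 10 + 72 = 82
Not eligible = 25 + 50 = 75
Num → 122
Eligible (known) → 122 + 6 + 82 + 24 + 20 = 254
e = 254 / (254 + 75) = 254 / 329 = 0.7720
e × U → 0.7720 × 66 = 50.95
Denom → 254 + 50.95 = 304.95
RR3 = 122 / 304.95 = 0.4001

40.0%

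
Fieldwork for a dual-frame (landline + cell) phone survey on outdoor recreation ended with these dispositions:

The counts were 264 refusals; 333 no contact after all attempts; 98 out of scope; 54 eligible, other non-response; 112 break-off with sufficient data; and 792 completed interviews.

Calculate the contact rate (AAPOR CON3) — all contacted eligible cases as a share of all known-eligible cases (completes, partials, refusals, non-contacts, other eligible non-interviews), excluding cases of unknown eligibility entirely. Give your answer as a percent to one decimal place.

Numerator → 792 + 112 + 264 + 54 = 1222
Denominator → 792 + 112 + 264 + 333 + 54 = 1555
CON3 = 1222 / 1555 = 0.7859

78.6%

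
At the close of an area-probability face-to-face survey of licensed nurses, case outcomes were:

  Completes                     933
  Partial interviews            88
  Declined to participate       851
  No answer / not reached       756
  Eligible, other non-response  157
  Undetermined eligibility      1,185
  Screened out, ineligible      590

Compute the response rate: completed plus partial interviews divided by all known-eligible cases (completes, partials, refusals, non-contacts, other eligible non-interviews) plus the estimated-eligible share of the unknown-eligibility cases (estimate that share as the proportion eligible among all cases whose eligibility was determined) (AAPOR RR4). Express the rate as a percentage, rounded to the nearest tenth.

27.1%

Numerator: 933 + 88 = 1021
Known eligible: 933 + 88 + 851 + 756 + 157 = 2785
e = 2785 / (2785 + 590) = 2785 / 3375 = 0.8252
e × U: 0.8252 × 1185 = 977.86
Base: 2785 + 977.86 = 3762.86
RR4 = 1021 / 3762.86 = 0.2713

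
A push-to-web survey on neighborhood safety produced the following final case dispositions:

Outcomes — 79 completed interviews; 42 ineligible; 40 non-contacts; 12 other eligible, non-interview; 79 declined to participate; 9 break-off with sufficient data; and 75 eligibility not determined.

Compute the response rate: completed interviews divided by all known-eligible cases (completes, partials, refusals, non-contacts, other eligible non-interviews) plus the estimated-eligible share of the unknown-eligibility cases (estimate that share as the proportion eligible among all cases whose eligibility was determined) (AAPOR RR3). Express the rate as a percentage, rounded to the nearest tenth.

Num → 79
Known eligible → 79 + 9 + 79 + 40 + 12 = 219
e = 219 / (219 + 42) = 219 / 261 = 0.8391
Eligible share of unknowns → 0.8391 × 75 = 62.93
Denominator → 219 + 62.93 = 281.93
RR3 = 79 / 281.93 = 0.2802

28.0%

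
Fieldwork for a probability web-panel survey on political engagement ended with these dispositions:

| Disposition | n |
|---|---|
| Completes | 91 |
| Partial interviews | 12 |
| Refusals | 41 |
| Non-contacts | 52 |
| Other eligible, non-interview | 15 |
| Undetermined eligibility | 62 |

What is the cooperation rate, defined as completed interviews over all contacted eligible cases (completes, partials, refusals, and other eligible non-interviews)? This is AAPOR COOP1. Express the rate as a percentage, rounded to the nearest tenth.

57.2%

Numerator = 91
Base = 91 + 12 + 41 + 15 = 159
COOP1 = 91 / 159 = 0.5723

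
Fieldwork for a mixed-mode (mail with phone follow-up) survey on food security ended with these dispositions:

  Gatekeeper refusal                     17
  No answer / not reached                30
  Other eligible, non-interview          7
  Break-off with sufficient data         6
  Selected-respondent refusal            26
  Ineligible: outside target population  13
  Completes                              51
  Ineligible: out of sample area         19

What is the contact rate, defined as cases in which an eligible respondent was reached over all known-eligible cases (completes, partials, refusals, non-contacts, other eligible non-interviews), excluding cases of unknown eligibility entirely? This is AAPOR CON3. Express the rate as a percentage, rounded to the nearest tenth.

78.1%

Declined to participate = 17 + 26 = 43
Not eligible = 13 + 19 = 32
Top → 51 + 6 + 43 + 7 = 107
Denom → 51 + 6 + 43 + 30 + 7 = 137
CON3 = 107 / 137 = 0.7810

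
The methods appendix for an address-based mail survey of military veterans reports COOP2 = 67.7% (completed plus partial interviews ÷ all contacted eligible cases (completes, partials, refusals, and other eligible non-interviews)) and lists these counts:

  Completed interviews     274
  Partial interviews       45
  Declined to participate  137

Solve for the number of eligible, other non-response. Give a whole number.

Top: 274 + 45 = 319
COOP2 = 319 / D = 0.677
D = 319 / 0.677 = 471.2
Remaining denominator categories sum to 456
eligible, other non-response = 471.2 − 456 ≈ 15

15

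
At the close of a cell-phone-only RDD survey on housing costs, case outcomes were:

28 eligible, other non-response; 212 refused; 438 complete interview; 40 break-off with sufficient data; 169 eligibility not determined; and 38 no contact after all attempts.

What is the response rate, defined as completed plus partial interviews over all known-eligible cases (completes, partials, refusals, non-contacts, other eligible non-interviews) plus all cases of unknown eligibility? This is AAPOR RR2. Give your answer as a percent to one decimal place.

Top = 438 + 40 = 478
Base = 438 + 40 + 212 + 38 + 28 + 169 = 925
RR2 = 478 / 925 = 0.5168

51.7%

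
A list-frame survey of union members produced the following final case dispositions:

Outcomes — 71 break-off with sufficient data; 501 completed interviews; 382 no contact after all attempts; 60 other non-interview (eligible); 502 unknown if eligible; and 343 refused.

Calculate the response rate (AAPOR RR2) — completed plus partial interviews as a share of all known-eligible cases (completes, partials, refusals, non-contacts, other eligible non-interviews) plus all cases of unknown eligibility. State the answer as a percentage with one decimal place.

Numerator: 501 + 71 = 572
Denominator: 501 + 71 + 343 + 382 + 60 + 502 = 1859
RR2 = 572 / 1859 = 0.3077

30.8%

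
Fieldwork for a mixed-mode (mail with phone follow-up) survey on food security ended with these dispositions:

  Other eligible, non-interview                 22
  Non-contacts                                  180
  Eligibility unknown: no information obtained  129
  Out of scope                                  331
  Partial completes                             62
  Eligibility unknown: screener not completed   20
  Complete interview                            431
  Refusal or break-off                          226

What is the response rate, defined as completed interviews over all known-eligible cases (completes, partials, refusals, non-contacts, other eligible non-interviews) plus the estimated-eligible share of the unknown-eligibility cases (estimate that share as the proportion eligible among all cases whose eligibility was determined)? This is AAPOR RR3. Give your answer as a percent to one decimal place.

Unknown if eligible = 20 + 129 = 149
Num: 431
Eligible (known): 431 + 62 + 226 + 180 + 22 = 921
e = 921 / (921 + 331) = 921 / 1252 = 0.7356
Estimated eligible among unknowns: 0.7356 × 149 = 109.60
Denom: 921 + 109.60 = 1030.60
RR3 = 431 / 1030.60 = 0.4182

41.8%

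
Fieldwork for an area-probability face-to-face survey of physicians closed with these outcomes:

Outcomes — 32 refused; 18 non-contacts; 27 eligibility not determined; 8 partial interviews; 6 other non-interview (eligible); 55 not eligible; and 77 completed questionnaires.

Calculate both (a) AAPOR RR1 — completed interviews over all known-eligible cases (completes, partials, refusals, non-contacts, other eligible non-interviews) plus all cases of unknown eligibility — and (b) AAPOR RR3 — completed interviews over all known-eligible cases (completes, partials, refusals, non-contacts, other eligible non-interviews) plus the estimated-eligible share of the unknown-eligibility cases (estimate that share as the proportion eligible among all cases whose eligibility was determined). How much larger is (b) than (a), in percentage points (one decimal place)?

Numerator: 77
Denominator: 77 + 8 + 32 + 18 + 6 + 27 = 168
RR1 = 77 / 168 = 0.4583
Eligible (known): 77 + 8 + 32 + 18 + 6 = 141
e = 141 / (141 + 55) = 141 / 196 = 0.7194
e × U: 0.7194 × 27 = 19.42
Denominator: 141 + 19.42 = 160.42
RR3 = 77 / 160.42 = 0.4800
Difference = 48.00 − 45.83 = 2.17 percentage points

2.2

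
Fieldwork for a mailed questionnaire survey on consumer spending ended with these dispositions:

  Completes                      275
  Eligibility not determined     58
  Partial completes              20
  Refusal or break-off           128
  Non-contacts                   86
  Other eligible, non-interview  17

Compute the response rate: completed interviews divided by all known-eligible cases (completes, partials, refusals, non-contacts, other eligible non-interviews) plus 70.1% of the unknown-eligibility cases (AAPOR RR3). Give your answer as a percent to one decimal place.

Top: 275
Eligible (known): 275 + 20 + 128 + 86 + 17 = 526
e × U: 0.7010 × 58 = 40.66
Base: 526 + 40.66 = 566.66
RR3 = 275 / 566.66 = 0.4853

48.5%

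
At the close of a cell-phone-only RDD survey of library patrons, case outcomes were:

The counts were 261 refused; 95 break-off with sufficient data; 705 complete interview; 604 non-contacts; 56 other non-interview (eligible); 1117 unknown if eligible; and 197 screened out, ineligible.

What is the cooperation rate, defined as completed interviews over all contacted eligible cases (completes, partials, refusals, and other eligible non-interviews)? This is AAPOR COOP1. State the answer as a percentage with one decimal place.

Top: 705
Denom: 705 + 95 + 261 + 56 = 1117
COOP1 = 705 / 1117 = 0.6312

63.1%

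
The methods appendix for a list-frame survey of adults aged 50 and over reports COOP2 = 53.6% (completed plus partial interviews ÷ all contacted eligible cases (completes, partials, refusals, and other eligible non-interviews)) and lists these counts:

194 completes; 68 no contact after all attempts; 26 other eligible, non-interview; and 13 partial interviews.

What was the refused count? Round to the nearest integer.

153

Num: 194 + 13 = 207
COOP2 = 207 / D = 0.536
D = 207 / 0.536 = 386.2
Rest of base = 233
refused = 386.2 − 233 ≈ 153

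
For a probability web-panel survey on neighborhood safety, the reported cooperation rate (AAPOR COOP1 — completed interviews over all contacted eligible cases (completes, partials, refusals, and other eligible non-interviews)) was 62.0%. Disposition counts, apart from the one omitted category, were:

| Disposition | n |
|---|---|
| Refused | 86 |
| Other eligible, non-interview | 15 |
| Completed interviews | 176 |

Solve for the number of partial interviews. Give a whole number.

COOP1 = 176 / D = 0.620
D = 176 / 0.620 = 283.9
Rest of base = 277
partial interviews = 283.9 − 277 ≈ 7

7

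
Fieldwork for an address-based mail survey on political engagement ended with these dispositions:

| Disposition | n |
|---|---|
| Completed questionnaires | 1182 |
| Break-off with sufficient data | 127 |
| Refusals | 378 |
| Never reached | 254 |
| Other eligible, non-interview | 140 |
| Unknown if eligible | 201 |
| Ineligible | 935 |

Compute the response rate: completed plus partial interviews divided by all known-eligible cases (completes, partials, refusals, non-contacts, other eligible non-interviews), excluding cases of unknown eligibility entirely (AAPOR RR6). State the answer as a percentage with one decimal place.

Top → 1182 + 127 = 1309
Denom → 1182 + 127 + 378 + 254 + 140 = 2081
RR6 = 1309 / 2081 = 0.6290

62.9%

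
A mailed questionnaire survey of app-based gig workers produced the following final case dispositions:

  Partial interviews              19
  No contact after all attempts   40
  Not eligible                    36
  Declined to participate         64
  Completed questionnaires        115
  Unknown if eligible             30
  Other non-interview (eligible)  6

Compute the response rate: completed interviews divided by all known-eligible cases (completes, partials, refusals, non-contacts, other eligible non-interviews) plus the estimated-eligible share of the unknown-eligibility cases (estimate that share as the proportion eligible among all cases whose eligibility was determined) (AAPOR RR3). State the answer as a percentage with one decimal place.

Numerator = 115
Determined eligible = 115 + 19 + 64 + 40 + 6 = 244
e = 244 / (244 + 36) = 244 / 280 = 0.8714
Eligible share of unknowns = 0.8714 × 30 = 26.14
Denom = 244 + 26.14 = 270.14
RR3 = 115 / 270.14 = 0.4257

42.6%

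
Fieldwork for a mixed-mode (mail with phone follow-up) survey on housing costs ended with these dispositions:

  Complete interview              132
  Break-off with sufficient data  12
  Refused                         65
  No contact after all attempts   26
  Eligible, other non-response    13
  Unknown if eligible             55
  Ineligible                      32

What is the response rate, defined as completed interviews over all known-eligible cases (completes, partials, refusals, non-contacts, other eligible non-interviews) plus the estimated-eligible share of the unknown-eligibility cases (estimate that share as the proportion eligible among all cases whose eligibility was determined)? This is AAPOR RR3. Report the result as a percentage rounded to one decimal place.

44.5%

Numerator: 132
Known eligible: 132 + 12 + 65 + 26 + 13 = 248
e = 248 / (248 + 32) = 248 / 280 = 0.8857
Estimated eligible among unknowns: 0.8857 × 55 = 48.71
Denom: 248 + 48.71 = 296.71
RR3 = 132 / 296.71 = 0.4449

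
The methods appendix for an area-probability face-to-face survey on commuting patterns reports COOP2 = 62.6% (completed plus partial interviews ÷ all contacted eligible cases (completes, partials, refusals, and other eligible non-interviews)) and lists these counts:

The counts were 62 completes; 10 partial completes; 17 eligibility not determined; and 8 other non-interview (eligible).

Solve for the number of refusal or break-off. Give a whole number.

Num = 62 + 10 = 72
COOP2 = 72 / D = 0.626
D = 72 / 0.626 = 115.0
Rest of base = 80
refusal or break-off = 115.0 − 80 ≈ 35

35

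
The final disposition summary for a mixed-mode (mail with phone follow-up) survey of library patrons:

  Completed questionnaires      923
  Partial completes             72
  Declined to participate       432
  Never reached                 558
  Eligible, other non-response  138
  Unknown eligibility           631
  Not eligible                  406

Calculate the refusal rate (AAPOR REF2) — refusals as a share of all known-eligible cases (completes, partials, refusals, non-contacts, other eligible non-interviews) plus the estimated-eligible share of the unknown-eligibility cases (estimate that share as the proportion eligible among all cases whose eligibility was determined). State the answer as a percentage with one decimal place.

Num → 432
Known eligible → 923 + 72 + 432 + 558 + 138 = 2123
e = 2123 / (2123 + 406) = 2123 / 2529 = 0.8395
Estimated eligible among unknowns → 0.8395 × 631 = 529.72
Denominator → 2123 + 529.72 = 2652.72
REF2 = 432 / 2652.72 = 0.1629

16.3%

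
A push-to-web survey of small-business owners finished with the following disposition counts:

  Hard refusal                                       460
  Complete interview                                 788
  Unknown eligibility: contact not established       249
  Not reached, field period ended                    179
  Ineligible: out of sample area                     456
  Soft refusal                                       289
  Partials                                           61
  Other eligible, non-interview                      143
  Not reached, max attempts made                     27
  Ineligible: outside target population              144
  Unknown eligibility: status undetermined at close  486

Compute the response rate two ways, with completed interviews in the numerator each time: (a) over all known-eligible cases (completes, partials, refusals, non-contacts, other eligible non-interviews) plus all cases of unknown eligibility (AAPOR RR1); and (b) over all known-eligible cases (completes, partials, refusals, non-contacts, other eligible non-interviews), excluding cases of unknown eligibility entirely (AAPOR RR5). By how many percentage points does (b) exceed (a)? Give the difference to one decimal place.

11.1

Refused = 460 + 289 = 749
No answer / not reached = 179 + 27 = 206
Unknown eligibility = 249 + 486 = 735
Out of scope = 144 + 456 = 600
Numerator: 788
Base: 788 + 61 + 749 + 206 + 143 + 735 = 2682
RR1 = 788 / 2682 = 0.2938
Base: 788 + 61 + 749 + 206 + 143 = 1947
RR5 = 788 / 1947 = 0.4047
Difference = 40.47 − 29.38 = 11.09 percentage points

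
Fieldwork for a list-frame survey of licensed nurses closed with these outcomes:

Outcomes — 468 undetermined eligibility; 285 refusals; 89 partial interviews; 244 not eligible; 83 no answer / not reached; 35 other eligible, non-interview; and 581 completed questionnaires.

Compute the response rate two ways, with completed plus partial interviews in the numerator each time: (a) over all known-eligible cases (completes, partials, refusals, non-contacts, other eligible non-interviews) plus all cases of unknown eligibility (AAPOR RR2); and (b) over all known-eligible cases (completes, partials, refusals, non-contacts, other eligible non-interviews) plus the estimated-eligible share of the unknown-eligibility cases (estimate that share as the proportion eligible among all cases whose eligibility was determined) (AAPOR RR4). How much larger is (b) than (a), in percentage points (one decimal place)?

Num = 581 + 89 = 670
Denom = 581 + 89 + 285 + 83 + 35 + 468 = 1541
RR2 = 670 / 1541 = 0.4348
Determined eligible = 581 + 89 + 285 + 83 + 35 = 1073
e = 1073 / (1073 + 244) = 1073 / 1317 = 0.8147
e × U = 0.8147 × 468 = 381.28
Denom = 1073 + 381.28 = 1454.28
RR4 = 670 / 1454.28 = 0.4607
Difference = 46.07 − 43.48 = 2.59 percentage points

2.6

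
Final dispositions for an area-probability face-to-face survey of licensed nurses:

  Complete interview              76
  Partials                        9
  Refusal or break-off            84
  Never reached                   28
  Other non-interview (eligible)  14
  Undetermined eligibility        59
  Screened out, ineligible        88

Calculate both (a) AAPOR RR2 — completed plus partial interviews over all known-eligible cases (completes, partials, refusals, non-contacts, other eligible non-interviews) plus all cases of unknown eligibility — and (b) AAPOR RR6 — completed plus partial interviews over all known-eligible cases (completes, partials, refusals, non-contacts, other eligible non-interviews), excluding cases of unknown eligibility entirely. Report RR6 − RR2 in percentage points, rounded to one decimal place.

8.8

Num → 76 + 9 = 85
Base → 76 + 9 + 84 + 28 + 14 + 59 = 270
RR2 = 85 / 270 = 0.3148
Base → 76 + 9 + 84 + 28 + 14 = 211
RR6 = 85 / 211 = 0.4028
Difference = 40.28 − 31.48 = 8.80 percentage points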